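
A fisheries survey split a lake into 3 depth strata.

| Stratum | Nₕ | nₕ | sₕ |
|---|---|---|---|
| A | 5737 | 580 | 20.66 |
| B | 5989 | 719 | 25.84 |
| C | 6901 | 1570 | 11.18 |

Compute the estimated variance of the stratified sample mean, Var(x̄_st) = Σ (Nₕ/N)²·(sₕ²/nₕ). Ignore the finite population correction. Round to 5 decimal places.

N = 18627. Term for each stratum: Wₕ²sₕ²/nₕ.
Var(x̄_st) = 0.06980982 + 0.09600170 + 0.01092753 = 0.17673905 → 0.17674.

0.17674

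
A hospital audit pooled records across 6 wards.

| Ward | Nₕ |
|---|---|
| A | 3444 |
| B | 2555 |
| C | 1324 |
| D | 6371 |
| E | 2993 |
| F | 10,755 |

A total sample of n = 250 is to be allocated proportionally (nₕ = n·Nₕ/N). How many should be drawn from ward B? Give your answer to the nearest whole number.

Share of ward B = 2555/27442 = 0.09311.
Allocate 250 × 0.09311 = 23.276... → 23.

23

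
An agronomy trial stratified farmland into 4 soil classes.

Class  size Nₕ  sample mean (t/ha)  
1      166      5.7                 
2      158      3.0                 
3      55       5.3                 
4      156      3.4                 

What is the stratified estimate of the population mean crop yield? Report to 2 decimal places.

N = 166 + 158 + 55 + 156 = 535.
Overall mean = Σ (Nₕ/N)·x̄ₕ — weight by population share, not a simple average.
Σ Nₕx̄ₕ = 166·5.7 + 158·3.0 + 55·5.3 + 156·3.4 = 946.2 + 474 + 291.5 + 530.4 = 2242.1.
Divide by N: 2242.1 / 535 = 4.1908... → 4.19.

4.19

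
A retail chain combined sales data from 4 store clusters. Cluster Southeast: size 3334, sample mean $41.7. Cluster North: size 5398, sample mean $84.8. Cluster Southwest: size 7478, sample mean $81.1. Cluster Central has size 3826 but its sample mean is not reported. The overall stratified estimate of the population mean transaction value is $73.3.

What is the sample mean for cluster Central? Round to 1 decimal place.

N = 3334 + 5398 + 7478 + 3826 = 20036.
Overall total = μ·N = 73.3·20036 = 1468638.8.
Subtract the known strata: 3334·41.7 + 5398·84.8 + 7478·81.1 = 1203244.
Remaining total for cluster Central: 1468638.8 − 1203244 = 265394.8.
Divide by its size: 265394.8 / 3826 = 69.366... → 69.4.

69.4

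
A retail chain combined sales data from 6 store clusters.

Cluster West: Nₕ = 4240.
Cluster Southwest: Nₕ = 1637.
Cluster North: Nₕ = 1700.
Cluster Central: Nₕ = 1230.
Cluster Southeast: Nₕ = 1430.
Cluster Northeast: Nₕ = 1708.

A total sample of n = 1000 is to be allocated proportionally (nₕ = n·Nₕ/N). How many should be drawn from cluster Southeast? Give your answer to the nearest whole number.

120

N = 4240 + 1637 + 1700 + 1230 + 1430 + 1708 = 11945.
n_Southeast = 1000·1430/11945 = 119.715... → 120.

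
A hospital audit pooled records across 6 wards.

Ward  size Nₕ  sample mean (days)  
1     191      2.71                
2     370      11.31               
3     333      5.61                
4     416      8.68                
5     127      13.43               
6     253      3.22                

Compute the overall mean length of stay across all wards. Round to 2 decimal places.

N = 1690; weights Wₕ = Nₕ/N = (0.1130, 0.2189, 0.1970, 0.2462, 0.0751, 0.1497).
x̄_st = Σ Wₕ·x̄ₕ = 0.1130·2.71 + 0.2189·11.31 + 0.1970·5.61 + 0.2462·8.68 + 0.0751·13.43 + 0.1497·3.22 ≈ 7.5157...
→ 7.52.

7.52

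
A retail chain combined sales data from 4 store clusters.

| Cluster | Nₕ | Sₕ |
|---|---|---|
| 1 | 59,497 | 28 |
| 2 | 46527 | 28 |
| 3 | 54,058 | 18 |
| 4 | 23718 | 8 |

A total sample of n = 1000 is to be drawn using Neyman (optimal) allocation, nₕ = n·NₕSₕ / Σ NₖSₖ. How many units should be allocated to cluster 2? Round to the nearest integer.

1: NₕSₕ = 59497·28 = 1665916
2: NₕSₕ = 46527·28 = 1302756
3: NₕSₕ = 54058·18 = 973044
4: NₕSₕ = 23718·8 = 189744
Σ NₕSₕ = 4131460.
n_2 = 1000·1302756/4131460 = 315.326... → 315.

315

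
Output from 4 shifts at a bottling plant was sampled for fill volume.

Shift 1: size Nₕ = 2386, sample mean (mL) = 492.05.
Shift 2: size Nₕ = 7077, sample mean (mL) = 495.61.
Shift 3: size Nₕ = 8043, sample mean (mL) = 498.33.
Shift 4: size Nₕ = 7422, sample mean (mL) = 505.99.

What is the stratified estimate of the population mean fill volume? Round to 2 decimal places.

N = 2386 + 7077 + 8043 + 7422 = 24928.
The stratified mean weights each stratum mean by its population share Nₕ/N.
Σ Nₕx̄ₕ = 2386·492.05 + 7077·495.61 + 8043·498.33 + 7422·505.99 = 1174031.3 + 3507431.97 + 4008068.19 + 3755457.78 = 12444989.24.
Divide by N: 12444989.24 / 24928 = 499.2374... → 499.24.

499.24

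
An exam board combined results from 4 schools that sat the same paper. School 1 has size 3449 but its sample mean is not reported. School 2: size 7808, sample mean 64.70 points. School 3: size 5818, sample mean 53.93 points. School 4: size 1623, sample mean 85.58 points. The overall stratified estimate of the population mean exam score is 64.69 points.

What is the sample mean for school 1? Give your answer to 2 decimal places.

72.99

N = 3449 + 7808 + 5818 + 1623 = 18698.
Overall total = μ·N = 64.69·18698 = 1209573.62.
Subtract the known strata: 7808·64.70 + 5818·53.93 + 1623·85.58 = 957838.68.
Remaining total for school 1: 1209573.62 − 957838.68 = 251734.94.
Divide by its size: 251734.94 / 3449 = 72.9878... → 72.99.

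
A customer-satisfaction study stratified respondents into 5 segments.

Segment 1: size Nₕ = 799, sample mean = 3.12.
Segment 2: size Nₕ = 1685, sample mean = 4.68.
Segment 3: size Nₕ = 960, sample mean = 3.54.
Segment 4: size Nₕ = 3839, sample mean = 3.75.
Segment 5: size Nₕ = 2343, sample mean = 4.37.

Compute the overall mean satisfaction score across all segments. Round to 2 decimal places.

3.99

N = 799 + 1685 + 960 + 3839 + 2343 = 9626.
The stratified mean weights each stratum mean by its population share Nₕ/N.
Σ Nₕx̄ₕ = 799·3.12 + 1685·4.68 + 960·3.54 + 3839·3.75 + 2343·4.37 = 2492.88 + 7885.8 + 3398.4 + 14396.25 + 10238.91 = 38412.24.
Divide by N: 38412.24 / 9626 = 3.9905... → 3.99.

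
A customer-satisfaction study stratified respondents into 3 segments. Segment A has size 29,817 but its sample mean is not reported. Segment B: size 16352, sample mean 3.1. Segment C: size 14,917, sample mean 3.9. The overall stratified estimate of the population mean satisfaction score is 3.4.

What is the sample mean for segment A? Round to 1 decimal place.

3.3

N = 29817 + 16352 + 14917 = 61086.
Overall total = μ·N = 3.4·61086 = 207692.4.
Subtract the known strata: 16352·3.1 + 14917·3.9 = 108867.5.
Remaining total for segment A: 207692.4 − 108867.5 = 98824.9.
Divide by its size: 98824.9 / 29817 = 3.314... → 3.3.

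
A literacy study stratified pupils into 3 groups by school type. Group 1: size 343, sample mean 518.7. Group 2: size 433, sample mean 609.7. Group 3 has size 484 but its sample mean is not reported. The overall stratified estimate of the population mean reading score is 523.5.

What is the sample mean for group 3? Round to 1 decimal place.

Σ Nₕx̄ₕ = N·μ, so 484·x̄_3 = 1260·523.5 − (343·518.7 + 433·609.7).
= 659610 − 441914.2 = 217695.8.
x̄_3 = 217695.8 / 484 = 449.785... → 449.8.

449.8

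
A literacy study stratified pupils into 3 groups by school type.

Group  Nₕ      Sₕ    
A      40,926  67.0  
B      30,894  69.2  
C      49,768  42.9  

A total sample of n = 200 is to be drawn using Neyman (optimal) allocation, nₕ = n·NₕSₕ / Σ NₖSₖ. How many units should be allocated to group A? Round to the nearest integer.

A: NₕSₕ = 40926·67.0 = 2742042
B: NₕSₕ = 30894·69.2 = 2137864.8
C: NₕSₕ = 49768·42.9 = 2135047.2
Σ NₕSₕ = 7014954.
n_A = 200·2742042/7014954 = 78.177... → 78.

78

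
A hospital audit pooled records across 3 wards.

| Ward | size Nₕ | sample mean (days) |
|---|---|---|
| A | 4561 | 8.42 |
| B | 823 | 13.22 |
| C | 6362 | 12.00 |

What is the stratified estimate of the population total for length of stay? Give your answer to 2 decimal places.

Population total = Σ Nₕ·x̄ₕ (each stratum's size times its mean).
4561·8.42 + 823·13.22 + 6362·12.00 = 38403.62 + 10880.06 + 76344 = 125627.68.

125627.68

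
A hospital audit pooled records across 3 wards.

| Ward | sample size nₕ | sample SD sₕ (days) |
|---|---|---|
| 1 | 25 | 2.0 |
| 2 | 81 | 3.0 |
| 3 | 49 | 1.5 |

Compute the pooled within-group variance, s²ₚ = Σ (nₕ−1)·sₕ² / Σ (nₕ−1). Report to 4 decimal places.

Degrees of freedom: 24 + 80 + 48 = 152.
Σ(nₕ−1)sₕ² = 24·4 + 80·9 + 48·2.25 = 924.
s²ₚ = 924 / 152 = 6.078947... → 6.0789.

6.0789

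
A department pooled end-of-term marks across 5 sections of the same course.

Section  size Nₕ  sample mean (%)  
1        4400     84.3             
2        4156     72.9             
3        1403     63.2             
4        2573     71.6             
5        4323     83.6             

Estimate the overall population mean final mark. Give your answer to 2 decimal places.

77.61

N = 4400 + 4156 + 1403 + 2573 + 4323 = 16855.
Weight each subgroup mean by Nₕ/N and sum.
Σ Nₕx̄ₕ = 4400·84.3 + 4156·72.9 + 1403·63.2 + 2573·71.6 + 4323·83.6 = 370920 + 302972.4 + 88669.6 + 184226.8 + 361402.8 = 1308191.6.
Divide by N: 1308191.6 / 16855 = 77.6145... → 77.61.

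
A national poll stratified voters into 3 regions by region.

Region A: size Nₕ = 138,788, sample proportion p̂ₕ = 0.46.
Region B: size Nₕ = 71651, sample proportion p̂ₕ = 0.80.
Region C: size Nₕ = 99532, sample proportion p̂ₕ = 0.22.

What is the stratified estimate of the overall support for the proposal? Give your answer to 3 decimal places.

N = 138788 + 71651 + 99532 = 309971.
Overall proportion = Σ (Nₕ/N)·p̂ₕ.
Σ Nₕp̂ₕ = 63842.48 + 57320.8 + 21897.04 = 143060.32.
143060.32 / 309971 = 0.46153... → 0.462.

0.462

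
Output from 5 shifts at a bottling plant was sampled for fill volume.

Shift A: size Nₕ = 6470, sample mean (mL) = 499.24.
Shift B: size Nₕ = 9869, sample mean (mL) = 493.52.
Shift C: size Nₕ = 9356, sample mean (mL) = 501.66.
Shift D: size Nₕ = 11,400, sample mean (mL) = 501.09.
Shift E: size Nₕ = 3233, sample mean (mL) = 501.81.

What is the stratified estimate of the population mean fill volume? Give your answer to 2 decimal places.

499.13

N = 40328; weights Wₕ = Nₕ/N = (0.1604, 0.2447, 0.2320, 0.2827, 0.0802).
x̄_st = Σ Wₕ·x̄ₕ = 0.1604·499.24 + 0.2447·493.52 + 0.2320·501.66 + 0.2827·501.09 + 0.0802·501.81 ≈ 499.1306...
→ 499.13.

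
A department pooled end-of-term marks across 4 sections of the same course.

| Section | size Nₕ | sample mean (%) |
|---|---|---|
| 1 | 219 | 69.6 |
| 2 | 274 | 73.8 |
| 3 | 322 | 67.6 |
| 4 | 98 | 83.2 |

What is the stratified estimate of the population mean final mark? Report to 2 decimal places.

x̄_st = (Σ Nₕx̄ₕ) / (Σ Nₕ) = (219·69.6 + 274·73.8 + 322·67.6 + 98·83.2) / 913
= 65384.4 / 913 = 71.6149... → 71.61.

71.61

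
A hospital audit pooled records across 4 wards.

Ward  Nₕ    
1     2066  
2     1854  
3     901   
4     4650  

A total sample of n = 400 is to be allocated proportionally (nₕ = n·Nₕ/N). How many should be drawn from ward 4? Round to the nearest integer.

196

Share of ward 4 = 4650/9471 = 0.49097.
Allocate 400 × 0.49097 = 196.389... → 196.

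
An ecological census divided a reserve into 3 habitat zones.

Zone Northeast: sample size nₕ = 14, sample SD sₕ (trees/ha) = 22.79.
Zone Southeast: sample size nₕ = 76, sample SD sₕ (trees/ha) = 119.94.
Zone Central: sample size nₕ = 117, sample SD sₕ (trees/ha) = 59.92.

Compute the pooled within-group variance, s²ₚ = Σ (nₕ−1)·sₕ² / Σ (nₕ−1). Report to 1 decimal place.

7363.5

Degrees of freedom: 13 + 75 + 116 = 204.
Σ(nₕ−1)sₕ² = 13·519.3841 + 75·14385.6036 + 116·3590.4064 = 1502159.4057.
s²ₚ = 1502159.4057 / 204 = 7363.526... → 7363.5.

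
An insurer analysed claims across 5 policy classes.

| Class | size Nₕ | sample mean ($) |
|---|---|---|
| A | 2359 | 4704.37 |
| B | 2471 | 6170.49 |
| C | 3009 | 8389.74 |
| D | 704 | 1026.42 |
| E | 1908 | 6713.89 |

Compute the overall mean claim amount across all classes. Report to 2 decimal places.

6231.20

x̄_st = (Σ Nₕx̄ₕ) / (Σ Nₕ) = (2359·4704.37 + 2471·6170.49 + 3009·8389.74 + 704·1026.42 + 1908·6713.89) / 10451
= 65122319.08 / 10451 = 6231.2046... → 6231.20.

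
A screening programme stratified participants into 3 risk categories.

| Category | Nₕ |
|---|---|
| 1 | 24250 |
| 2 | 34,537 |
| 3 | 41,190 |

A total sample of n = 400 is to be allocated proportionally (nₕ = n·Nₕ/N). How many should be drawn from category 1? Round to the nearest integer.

N = 24250 + 34537 + 41190 = 99977.
n_1 = 400·24250/99977 = 97.022... → 97.

97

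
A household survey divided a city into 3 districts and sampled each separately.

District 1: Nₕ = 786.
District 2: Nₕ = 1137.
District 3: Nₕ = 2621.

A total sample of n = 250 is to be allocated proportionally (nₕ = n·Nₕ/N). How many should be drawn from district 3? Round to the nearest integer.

144

Share of district 3 = 2621/4544 = 0.57680.
Allocate 250 × 0.57680 = 144.201... → 144.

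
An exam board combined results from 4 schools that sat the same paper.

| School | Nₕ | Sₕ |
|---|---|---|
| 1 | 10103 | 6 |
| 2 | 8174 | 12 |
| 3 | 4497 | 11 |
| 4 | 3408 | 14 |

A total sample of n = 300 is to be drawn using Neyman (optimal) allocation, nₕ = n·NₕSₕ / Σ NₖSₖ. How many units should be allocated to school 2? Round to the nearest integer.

1: NₕSₕ = 10103·6 = 60618
2: NₕSₕ = 8174·12 = 98088
3: NₕSₕ = 4497·11 = 49467
4: NₕSₕ = 3408·14 = 47712
Σ NₕSₕ = 255885.
n_2 = 300·98088/255885 = 114.999... → 115.

115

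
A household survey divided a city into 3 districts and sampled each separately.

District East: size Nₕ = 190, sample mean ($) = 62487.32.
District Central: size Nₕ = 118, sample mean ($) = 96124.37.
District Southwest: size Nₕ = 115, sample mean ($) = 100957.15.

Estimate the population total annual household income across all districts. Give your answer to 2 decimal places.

34825338.71

East: 190·62487.32 = 11872590.8
Central: 118·96124.37 = 11342675.66
Southwest: 115·100957.15 = 11610072.25
τ̂ = Σ Nₕx̄ₕ = 34825338.71.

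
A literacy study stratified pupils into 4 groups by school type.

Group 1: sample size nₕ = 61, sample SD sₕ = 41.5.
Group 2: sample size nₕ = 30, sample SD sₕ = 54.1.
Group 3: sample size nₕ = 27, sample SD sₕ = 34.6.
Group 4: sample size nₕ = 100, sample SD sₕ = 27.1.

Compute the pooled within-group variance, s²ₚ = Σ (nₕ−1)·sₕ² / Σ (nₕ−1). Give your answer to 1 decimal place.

1364.7

Degrees of freedom: 60 + 29 + 26 + 99 = 214.
Σ(nₕ−1)sₕ² = 60·1722.25 + 29·2926.81 + 26·1197.16 + 99·734.41 = 292045.24.
s²ₚ = 292045.24 / 214 = 1364.697... → 1364.7.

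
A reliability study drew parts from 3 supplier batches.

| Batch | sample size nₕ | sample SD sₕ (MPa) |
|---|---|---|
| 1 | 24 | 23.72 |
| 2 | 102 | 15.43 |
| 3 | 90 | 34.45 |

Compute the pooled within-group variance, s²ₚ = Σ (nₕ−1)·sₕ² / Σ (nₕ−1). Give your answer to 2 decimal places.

669.54

1: (24−1)·23.72² = 23·562.6384 = 12940.6832
2: (102−1)·15.43² = 101·238.0849 = 24046.5749
3: (90−1)·34.45² = 89·1186.8025 = 105625.4225
Numerator = 142612.6806; denominator = Σ(nₕ−1) = 213.
s²ₚ = 142612.6806/213 = 669.5431... → 669.54.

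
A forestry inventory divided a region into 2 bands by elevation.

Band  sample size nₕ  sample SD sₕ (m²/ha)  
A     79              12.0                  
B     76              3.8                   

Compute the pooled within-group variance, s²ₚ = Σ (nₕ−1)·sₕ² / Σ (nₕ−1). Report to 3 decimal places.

80.490

Degrees of freedom: 78 + 75 = 153.
Σ(nₕ−1)sₕ² = 78·144 + 75·14.44 = 12315.
s²ₚ = 12315 / 153 = 80.49020... → 80.490.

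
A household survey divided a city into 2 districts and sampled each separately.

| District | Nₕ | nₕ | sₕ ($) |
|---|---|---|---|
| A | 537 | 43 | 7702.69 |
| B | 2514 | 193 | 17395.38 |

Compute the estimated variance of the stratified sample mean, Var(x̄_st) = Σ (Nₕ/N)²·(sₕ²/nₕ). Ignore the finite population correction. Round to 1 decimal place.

N = 3051; Wₕ = Nₕ/N.
district A: (537/3051)²·7702.69²/43 = 42744.5294
district B: (2514/3051)²·17395.38²/193 = 1064526.9557
Sum = 1107271.4851 → 1107271.5.

1107271.5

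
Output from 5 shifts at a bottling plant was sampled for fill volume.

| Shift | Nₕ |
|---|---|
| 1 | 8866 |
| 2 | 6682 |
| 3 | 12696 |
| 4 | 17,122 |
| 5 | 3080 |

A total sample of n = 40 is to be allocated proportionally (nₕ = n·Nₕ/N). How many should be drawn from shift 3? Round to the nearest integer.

10

N = 8866 + 6682 + 12696 + 17122 + 3080 = 48446.
n_3 = 40·12696/48446 = 10.483... → 10.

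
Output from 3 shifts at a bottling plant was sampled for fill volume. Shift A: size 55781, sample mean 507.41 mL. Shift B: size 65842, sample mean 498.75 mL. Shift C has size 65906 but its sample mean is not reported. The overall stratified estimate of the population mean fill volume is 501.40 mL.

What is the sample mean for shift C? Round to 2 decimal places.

498.96

N = 55781 + 65842 + 65906 = 187529.
Overall total = μ·N = 501.40·187529 = 94027040.6.
Subtract the known strata: 55781·507.41 + 65842·498.75 = 61142534.71.
Remaining total for shift C: 94027040.6 − 61142534.71 = 32884505.89.
Divide by its size: 32884505.89 / 65906 = 498.9607... → 498.96.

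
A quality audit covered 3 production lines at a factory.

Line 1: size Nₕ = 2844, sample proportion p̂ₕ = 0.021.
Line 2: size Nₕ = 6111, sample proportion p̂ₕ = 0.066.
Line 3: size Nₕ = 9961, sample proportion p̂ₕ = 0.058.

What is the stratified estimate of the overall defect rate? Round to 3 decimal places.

N = 2844 + 6111 + 9961 = 18916.
Overall proportion = Σ (Nₕ/N)·p̂ₕ.
Σ Nₕp̂ₕ = 59.724 + 403.326 + 577.738 = 1040.788.
1040.788 / 18916 = 0.05502... → 0.055.

0.055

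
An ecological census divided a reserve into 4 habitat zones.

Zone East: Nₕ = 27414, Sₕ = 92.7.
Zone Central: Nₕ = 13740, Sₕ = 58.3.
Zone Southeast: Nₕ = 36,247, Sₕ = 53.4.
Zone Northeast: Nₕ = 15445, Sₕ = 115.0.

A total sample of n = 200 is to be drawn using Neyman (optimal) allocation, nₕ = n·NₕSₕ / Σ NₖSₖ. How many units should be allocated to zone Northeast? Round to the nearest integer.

50

Σ NₕSₕ = 27414·92.7 + 13740·58.3 + 36247·53.4 + 15445·115.0 = 7054084.6.
Share for Northeast: 1776175/7054084.6 = 0.25179.
n_Northeast = 200 × 0.25179 = 50.359... → 50.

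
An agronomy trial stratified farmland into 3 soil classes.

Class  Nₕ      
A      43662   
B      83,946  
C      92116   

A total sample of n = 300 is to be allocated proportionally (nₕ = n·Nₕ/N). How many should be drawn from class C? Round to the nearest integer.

N = 43662 + 83946 + 92116 = 219724.
n_C = 300·92116/219724 = 125.771... → 126.

126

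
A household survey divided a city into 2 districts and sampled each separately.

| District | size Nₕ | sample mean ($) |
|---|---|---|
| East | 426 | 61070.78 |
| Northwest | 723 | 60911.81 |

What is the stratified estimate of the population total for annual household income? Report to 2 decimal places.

70055390.91

East: 426·61070.78 = 26016152.28
Northwest: 723·60911.81 = 44039238.63
τ̂ = Σ Nₕx̄ₕ = 70055390.91.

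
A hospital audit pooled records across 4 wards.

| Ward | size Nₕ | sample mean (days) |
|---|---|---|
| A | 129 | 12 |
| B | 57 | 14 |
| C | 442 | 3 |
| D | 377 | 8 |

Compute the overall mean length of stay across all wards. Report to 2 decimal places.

6.65

N = 1005; weights Wₕ = Nₕ/N = (0.1284, 0.0567, 0.4398, 0.3751).
x̄_st = Σ Wₕ·x̄ₕ = 0.1284·12 + 0.0567·14 + 0.4398·3 + 0.3751·8 ≈ 6.6547...
→ 6.65.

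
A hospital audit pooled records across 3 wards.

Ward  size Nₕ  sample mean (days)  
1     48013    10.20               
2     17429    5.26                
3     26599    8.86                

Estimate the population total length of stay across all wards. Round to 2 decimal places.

Estimate total by summing Nₕ·x̄ₕ over strata.
48013·10.20 + 17429·5.26 + 26599·8.86 = 489732.6 + 91676.54 + 235667.14 = 817076.28.

817076.28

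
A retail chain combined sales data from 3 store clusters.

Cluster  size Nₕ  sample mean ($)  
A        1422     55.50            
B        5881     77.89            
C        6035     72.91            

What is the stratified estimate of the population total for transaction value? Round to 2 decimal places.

Population total = Σ Nₕ·x̄ₕ (each stratum's size times its mean).
1422·55.50 + 5881·77.89 + 6035·72.91 = 78921 + 458071.09 + 440011.85 = 977003.94.

977003.94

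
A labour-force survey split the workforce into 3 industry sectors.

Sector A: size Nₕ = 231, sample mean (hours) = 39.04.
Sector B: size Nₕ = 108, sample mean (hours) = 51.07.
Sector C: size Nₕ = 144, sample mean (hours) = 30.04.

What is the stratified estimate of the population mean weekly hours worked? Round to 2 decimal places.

x̄_st = (Σ Nₕx̄ₕ) / (Σ Nₕ) = (231·39.04 + 108·51.07 + 144·30.04) / 483
= 18859.56 / 483 = 39.0467... → 39.05.

39.05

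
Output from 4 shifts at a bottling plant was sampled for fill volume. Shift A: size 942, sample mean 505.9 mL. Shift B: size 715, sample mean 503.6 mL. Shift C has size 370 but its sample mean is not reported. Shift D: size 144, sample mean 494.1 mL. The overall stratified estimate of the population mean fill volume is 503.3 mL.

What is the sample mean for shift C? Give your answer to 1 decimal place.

Σ Nₕx̄ₕ = N·μ, so 370·x̄_C = 2171·503.3 − (942·505.9 + 715·503.6 + 144·494.1).
= 1092664.3 − 907782.2 = 184882.1.
x̄_C = 184882.1 / 370 = 499.681... → 499.7.

499.7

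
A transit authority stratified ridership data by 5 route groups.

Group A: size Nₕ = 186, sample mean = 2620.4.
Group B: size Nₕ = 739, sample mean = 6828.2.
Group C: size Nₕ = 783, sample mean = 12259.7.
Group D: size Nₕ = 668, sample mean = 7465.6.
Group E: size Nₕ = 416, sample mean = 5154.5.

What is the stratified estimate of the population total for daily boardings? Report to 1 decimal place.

A: 186·2620.4 = 487394.4
B: 739·6828.2 = 5046039.8
C: 783·12259.7 = 9599345.1
D: 668·7465.6 = 4987020.8
E: 416·5154.5 = 2144272
τ̂ = Σ Nₕx̄ₕ = 22264072.1.

22264072.1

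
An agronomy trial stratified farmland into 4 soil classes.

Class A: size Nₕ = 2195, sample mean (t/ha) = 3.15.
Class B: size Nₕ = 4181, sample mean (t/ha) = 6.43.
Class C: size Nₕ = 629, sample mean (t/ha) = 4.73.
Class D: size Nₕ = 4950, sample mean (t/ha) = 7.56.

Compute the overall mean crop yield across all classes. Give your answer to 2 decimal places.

x̄_st = (Σ Nₕx̄ₕ) / (Σ Nₕ) = (2195·3.15 + 4181·6.43 + 629·4.73 + 4950·7.56) / 11955
= 74195.25 / 11955 = 6.2062... → 6.21.

6.21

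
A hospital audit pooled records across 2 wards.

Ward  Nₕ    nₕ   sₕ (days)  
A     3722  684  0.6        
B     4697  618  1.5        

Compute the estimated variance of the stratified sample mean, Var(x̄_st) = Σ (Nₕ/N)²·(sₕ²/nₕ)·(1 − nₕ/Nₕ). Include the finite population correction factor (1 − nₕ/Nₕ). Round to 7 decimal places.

N = 8419; Wₕ = Nₕ/N.
ward A: (3722/8419)²·0.6²/684·(1 − 684/3722) = 0.0000839633
ward B: (4697/8419)²·1.5²/618·(1 − 618/4697) = 0.0009841183
Sum = 0.0010680816 → 0.0010681.

0.0010681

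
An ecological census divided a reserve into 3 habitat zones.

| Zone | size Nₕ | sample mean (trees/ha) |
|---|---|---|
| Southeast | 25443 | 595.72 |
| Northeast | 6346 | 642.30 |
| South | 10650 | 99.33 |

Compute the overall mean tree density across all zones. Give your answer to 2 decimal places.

N = 42439; weights Wₕ = Nₕ/N = (0.5995, 0.1495, 0.2509).
x̄_st = Σ Wₕ·x̄ₕ = 0.5995·595.72 + 0.1495·642.30 + 0.2509·99.33 ≈ 478.1169...
→ 478.12.

478.12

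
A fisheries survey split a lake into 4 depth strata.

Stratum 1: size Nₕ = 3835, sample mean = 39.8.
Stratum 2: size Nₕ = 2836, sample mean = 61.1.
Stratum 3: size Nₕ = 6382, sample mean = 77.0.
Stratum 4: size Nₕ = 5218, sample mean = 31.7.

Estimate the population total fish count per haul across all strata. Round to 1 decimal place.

Estimate total by summing Nₕ·x̄ₕ over strata.
3835·39.8 + 2836·61.1 + 6382·77.0 + 5218·31.7 = 152633 + 173279.6 + 491414 + 165410.6 = 982737.2.

982737.2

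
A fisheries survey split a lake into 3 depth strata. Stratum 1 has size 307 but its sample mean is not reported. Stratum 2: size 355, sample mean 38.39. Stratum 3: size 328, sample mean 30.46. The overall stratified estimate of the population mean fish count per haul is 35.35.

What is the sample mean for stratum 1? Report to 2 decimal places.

37.06

Σ Nₕx̄ₕ = N·μ, so 307·x̄_1 = 990·35.35 − (355·38.39 + 328·30.46).
= 34996.5 − 23619.33 = 11377.17.
x̄_1 = 11377.17 / 307 = 37.0592... → 37.06.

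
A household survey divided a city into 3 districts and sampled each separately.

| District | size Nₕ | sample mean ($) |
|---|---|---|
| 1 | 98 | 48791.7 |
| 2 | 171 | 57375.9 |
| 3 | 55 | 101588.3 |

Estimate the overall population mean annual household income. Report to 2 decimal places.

N = 98 + 171 + 55 = 324.
Weight each subgroup mean by Nₕ/N and sum.
Σ Nₕx̄ₕ = 98·48791.7 + 171·57375.9 + 55·101588.3 = 4781586.6 + 9811278.9 + 5587356.5 = 20180222.
Divide by N: 20180222 / 324 = 62284.6358... → 62284.64.

62284.64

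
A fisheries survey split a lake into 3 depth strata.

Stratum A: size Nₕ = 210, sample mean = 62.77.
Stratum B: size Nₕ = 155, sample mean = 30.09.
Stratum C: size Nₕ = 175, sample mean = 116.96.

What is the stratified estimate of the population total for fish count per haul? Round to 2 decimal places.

Estimate total by summing Nₕ·x̄ₕ over strata.
210·62.77 + 155·30.09 + 175·116.96 = 13181.7 + 4663.95 + 20468 = 38313.65.

38313.65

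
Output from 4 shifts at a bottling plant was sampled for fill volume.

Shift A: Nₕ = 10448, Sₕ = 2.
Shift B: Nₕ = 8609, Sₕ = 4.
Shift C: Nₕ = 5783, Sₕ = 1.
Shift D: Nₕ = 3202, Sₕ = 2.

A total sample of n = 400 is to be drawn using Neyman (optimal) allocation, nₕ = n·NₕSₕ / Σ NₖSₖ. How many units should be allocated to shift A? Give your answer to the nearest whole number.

Σ NₕSₕ = 10448·2 + 8609·4 + 5783·1 + 3202·2 = 67519.
Share for A: 20896/67519 = 0.30948.
n_A = 400 × 0.30948 = 123.793... → 124.

124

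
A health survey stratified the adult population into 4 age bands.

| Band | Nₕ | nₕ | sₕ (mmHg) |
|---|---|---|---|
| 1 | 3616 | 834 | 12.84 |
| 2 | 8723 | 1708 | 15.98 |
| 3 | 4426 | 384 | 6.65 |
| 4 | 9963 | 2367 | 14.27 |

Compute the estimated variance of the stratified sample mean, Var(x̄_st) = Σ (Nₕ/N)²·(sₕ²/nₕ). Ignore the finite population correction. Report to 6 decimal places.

0.034654

N = 26728. Term for each stratum: Wₕ²sₕ²/nₕ.
Var(x̄_st) = 0.003618161 + 0.015924452 + 0.003157926 + 0.011953553 = 0.034654093 → 0.034654.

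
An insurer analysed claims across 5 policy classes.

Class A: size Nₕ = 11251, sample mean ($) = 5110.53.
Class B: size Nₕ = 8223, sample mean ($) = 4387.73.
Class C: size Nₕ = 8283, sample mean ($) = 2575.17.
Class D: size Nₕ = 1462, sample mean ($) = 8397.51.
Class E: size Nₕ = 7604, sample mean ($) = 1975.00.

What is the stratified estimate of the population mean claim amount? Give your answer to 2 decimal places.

x̄_st = (Σ Nₕx̄ₕ) / (Σ Nₕ) = (11251·5110.53 + 8223·4387.73 + 8283·2575.17 + 1462·8397.51 + 7604·1975.00) / 36823
= 142204069.55 / 36823 = 3861.8274... → 3861.83.

3861.83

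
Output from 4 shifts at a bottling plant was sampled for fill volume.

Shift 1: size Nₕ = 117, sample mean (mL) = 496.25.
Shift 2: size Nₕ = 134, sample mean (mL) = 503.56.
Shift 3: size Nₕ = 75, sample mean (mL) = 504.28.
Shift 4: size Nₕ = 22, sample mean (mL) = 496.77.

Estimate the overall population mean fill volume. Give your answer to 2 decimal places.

500.83

x̄_st = (Σ Nₕx̄ₕ) / (Σ Nₕ) = (117·496.25 + 134·503.56 + 75·504.28 + 22·496.77) / 348
= 174288.23 / 348 = 500.8282... → 500.83.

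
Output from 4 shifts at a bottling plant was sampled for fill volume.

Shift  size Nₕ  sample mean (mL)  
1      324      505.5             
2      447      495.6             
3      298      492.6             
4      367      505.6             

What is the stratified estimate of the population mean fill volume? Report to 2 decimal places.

499.77

x̄_st = (Σ Nₕx̄ₕ) / (Σ Nₕ) = (324·505.5 + 447·495.6 + 298·492.6 + 367·505.6) / 1436
= 717665.2 / 1436 = 499.7669... → 499.77.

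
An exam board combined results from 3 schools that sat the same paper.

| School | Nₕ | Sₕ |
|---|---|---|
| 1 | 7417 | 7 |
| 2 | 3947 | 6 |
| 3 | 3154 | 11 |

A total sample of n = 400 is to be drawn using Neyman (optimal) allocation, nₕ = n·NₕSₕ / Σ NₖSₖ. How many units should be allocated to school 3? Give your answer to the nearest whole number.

1: NₕSₕ = 7417·7 = 51919
2: NₕSₕ = 3947·6 = 23682
3: NₕSₕ = 3154·11 = 34694
Σ NₕSₕ = 110295.
n_3 = 400·34694/110295 = 125.823... → 126.

126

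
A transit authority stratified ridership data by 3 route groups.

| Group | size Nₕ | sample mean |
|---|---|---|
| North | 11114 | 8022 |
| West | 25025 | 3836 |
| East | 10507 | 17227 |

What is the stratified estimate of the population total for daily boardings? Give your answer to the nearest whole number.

366156497

North: 11114·8022 = 89156508
West: 25025·3836 = 95995900
East: 10507·17227 = 181004089
τ̂ = Σ Nₕx̄ₕ = 366156497.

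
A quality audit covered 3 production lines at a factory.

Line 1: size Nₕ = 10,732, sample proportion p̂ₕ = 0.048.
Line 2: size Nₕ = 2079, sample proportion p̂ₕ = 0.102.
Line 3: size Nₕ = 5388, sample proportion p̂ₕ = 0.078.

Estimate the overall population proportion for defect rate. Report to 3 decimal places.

0.063

Wₕ = Nₕ/N with N = 18199: 0.5897, 0.1142, 0.2961.
p̂_st = 0.5897·0.048 + 0.1142·0.102 + 0.2961·0.078 ≈ 0.06305... → 0.063.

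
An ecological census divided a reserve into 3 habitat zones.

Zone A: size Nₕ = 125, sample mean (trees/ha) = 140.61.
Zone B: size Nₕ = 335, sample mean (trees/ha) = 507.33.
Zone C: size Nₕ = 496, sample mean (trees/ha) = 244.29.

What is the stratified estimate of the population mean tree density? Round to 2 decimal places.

322.91

N = 956; weights Wₕ = Nₕ/N = (0.1308, 0.3504, 0.5188).
x̄_st = Σ Wₕ·x̄ₕ = 0.1308·140.61 + 0.3504·507.33 + 0.5188·244.29 ≈ 322.9076...
→ 322.91.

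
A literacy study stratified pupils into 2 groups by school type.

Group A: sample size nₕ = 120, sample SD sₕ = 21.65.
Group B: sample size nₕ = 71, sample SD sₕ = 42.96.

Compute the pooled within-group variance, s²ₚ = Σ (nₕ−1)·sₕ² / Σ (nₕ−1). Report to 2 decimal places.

A: (120−1)·21.65² = 119·468.7225 = 55777.9775
B: (71−1)·42.96² = 70·1845.5616 = 129189.312
Numerator = 184967.2895; denominator = Σ(nₕ−1) = 189.
s²ₚ = 184967.2895/189 = 978.6629... → 978.66.

978.66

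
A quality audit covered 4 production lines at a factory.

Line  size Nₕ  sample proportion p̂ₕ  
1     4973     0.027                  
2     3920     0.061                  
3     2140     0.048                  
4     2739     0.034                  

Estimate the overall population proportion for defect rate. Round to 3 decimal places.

Wₕ = Nₕ/N with N = 13772: 0.3611, 0.2846, 0.1554, 0.1989.
p̂_st = 0.3611·0.027 + 0.2846·0.061 + 0.1554·0.048 + 0.1989·0.034 ≈ 0.04133... → 0.041.

0.041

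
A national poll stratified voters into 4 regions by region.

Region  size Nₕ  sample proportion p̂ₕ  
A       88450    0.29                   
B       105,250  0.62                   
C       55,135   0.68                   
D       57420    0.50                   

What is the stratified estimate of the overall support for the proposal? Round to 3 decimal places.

N = 88450 + 105250 + 55135 + 57420 = 306255.
Overall proportion = Σ (Nₕ/N)·p̂ₕ.
Σ Nₕp̂ₕ = 25650.5 + 65255 + 37491.8 + 28710 = 157107.3.
157107.3 / 306255 = 0.51300... → 0.513.

0.513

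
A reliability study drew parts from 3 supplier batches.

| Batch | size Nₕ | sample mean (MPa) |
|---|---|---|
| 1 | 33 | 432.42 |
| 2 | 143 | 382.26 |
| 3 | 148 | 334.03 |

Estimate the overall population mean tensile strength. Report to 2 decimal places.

365.34

x̄_st = (Σ Nₕx̄ₕ) / (Σ Nₕ) = (33·432.42 + 143·382.26 + 148·334.03) / 324
= 118369.48 / 324 = 365.3379... → 365.34.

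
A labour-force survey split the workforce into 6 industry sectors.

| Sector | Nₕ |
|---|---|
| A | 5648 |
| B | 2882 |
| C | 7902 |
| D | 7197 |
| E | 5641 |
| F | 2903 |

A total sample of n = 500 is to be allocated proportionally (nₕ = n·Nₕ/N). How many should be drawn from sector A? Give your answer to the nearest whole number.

88

N = 5648 + 2882 + 7902 + 7197 + 5641 + 2903 = 32173.
n_A = 500·5648/32173 = 87.775... → 88.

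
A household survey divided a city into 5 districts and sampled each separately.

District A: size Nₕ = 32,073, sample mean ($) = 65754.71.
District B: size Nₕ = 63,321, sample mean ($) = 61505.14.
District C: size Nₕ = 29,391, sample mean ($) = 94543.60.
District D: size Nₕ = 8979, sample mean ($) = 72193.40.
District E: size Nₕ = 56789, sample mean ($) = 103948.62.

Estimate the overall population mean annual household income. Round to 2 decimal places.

N = 190553; weights Wₕ = Nₕ/N = (0.1683, 0.3323, 0.1542, 0.0471, 0.2980).
x̄_st = Σ Wₕ·x̄ₕ = 0.1683·65754.71 + 0.3323·61505.14 + 0.1542·94543.60 + 0.0471·72193.40 + 0.2980·103948.62 ≈ 80469.0110...
→ 80469.01.

80469.01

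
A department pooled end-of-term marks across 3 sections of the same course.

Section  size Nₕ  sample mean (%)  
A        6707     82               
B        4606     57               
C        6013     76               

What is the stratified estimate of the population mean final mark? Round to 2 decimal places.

x̄_st = (Σ Nₕx̄ₕ) / (Σ Nₕ) = (6707·82 + 4606·57 + 6013·76) / 17326
= 1269504 / 17326 = 73.2716... → 73.27.

73.27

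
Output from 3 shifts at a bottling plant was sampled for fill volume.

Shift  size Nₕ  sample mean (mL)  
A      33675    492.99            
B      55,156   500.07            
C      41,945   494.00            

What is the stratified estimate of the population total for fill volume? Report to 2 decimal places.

A: 33675·492.99 = 16601438.25
B: 55156·500.07 = 27581860.92
C: 41945·494.00 = 20720830
τ̂ = Σ Nₕx̄ₕ = 64904129.17.

64904129.17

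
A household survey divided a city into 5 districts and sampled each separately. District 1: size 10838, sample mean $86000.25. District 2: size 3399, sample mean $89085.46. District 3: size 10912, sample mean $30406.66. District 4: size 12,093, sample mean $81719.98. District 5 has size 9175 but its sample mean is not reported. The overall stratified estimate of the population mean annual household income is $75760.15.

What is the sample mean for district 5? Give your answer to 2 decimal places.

104811.93

Σ Nₕx̄ₕ = N·μ, so 9175·x̄_5 = 46417·75760.15 − (10838·86000.25 + 3399·89085.46 + 10912·30406.66 + 12093·81719.98).
= 3516558882.55 − 2554909380.1 = 961649502.45.
x̄_5 = 961649502.45 / 9175 = 104811.9349... → 104811.93.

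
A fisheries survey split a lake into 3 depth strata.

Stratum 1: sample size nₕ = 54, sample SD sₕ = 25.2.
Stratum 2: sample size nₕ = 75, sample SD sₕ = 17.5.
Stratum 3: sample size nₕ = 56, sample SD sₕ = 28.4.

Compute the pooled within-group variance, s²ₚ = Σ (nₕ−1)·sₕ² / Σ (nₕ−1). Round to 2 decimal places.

553.19

Degrees of freedom: 53 + 74 + 55 = 182.
Σ(nₕ−1)sₕ² = 53·635.04 + 74·306.25 + 55·806.56 = 100680.42.
s²ₚ = 100680.42 / 182 = 553.1891... → 553.19.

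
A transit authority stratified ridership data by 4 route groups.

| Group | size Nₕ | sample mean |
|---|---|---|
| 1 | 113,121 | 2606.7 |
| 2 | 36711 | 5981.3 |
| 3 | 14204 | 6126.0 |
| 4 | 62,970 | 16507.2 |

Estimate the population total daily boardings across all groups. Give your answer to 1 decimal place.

1: 113121·2606.7 = 294872510.7
2: 36711·5981.3 = 219579504.3
3: 14204·6126.0 = 87013704
4: 62970·16507.2 = 1039458384
τ̂ = Σ Nₕx̄ₕ = 1640924103.0.

1640924103.0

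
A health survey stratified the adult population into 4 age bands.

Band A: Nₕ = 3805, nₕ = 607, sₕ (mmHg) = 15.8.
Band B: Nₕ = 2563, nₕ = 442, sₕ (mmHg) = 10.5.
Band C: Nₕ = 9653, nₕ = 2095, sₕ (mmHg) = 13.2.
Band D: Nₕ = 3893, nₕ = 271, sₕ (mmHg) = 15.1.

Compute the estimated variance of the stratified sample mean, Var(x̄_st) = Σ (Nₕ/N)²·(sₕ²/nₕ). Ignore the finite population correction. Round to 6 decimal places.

0.070843

N = 19914. Term for each stratum: Wₕ²sₕ²/nₕ.
Var(x̄_st) = 0.015014739 + 0.004131774 + 0.019542109 + 0.032154104 = 0.070842726 → 0.070843.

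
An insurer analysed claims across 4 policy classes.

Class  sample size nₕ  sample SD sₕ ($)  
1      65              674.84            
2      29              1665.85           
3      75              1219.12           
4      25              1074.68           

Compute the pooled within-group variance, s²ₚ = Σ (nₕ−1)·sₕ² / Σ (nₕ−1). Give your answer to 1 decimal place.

Degrees of freedom: 64 + 28 + 74 + 24 = 190.
Σ(nₕ−1)sₕ² = 64·455409.0256 + 28·2775056.2225 + 74·1486253.5744 + 24·1154937.1024 = 244549006.8316.
s²ₚ = 244549006.8316 / 190 = 1287100.036... → 1287100.0.

1287100.0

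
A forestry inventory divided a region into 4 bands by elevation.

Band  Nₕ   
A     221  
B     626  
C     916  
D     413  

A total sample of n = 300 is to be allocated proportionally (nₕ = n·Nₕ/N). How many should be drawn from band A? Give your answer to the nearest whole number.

30

N = 221 + 626 + 916 + 413 = 2176.
n_A = 300·221/2176 = 30.469... → 30.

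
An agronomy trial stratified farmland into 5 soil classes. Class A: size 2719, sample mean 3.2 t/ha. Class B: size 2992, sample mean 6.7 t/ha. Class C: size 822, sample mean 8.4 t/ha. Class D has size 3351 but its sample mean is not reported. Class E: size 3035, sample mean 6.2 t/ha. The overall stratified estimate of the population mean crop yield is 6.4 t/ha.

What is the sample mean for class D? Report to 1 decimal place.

8.4

Σ Nₕx̄ₕ = N·μ, so 3351·x̄_D = 12919·6.4 − (2719·3.2 + 2992·6.7 + 822·8.4 + 3035·6.2).
= 82681.6 − 54469 = 28212.6.
x̄_D = 28212.6 / 3351 = 8.419... → 8.4.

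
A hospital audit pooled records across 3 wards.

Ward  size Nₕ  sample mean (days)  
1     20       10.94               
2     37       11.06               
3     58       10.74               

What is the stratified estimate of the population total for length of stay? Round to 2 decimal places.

1: 20·10.94 = 218.8
2: 37·11.06 = 409.22
3: 58·10.74 = 622.92
τ̂ = Σ Nₕx̄ₕ = 1250.94.

1250.94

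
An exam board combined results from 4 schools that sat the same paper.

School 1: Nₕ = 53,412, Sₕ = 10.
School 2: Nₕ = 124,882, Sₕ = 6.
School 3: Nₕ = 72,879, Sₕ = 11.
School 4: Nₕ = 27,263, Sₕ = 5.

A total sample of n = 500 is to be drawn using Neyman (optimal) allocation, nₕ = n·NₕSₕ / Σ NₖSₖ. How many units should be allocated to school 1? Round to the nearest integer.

120

Σ NₕSₕ = 53412·10 + 124882·6 + 72879·11 + 27263·5 = 2221396.
Share for 1: 534120/2221396 = 0.24044.
n_1 = 500 × 0.24044 = 120.222... → 120.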